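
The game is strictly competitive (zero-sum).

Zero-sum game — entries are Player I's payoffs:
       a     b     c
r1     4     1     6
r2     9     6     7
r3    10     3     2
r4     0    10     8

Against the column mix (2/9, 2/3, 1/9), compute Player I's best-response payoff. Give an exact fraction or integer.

r1: (4)·(2/9) + (1)·(2/3) + (6)·(1/9) = 20/9.
r2: (9)·(2/9) + (6)·(2/3) + (7)·(1/9) = 61/9.
r3: (10)·(2/9) + (3)·(2/3) + (2)·(1/9) = 40/9.
r4: (0)·(2/9) + (10)·(2/3) + (8)·(1/9) = 68/9.
The best pure response is r4 with expected payoff 68/9.

68/9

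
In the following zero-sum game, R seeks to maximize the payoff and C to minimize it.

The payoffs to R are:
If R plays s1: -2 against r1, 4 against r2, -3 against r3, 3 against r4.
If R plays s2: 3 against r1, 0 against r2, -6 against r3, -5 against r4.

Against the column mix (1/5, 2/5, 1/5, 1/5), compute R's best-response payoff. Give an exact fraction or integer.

s1: (-2)·(1/5) + (4)·(2/5) + (-3)·(1/5) + (3)·(1/5) = 6/5.
s2: (3)·(1/5) + (0)·(2/5) + (-6)·(1/5) + (-5)·(1/5) = -8/5.
The best pure response is s1 with expected payoff 6/5.

6/5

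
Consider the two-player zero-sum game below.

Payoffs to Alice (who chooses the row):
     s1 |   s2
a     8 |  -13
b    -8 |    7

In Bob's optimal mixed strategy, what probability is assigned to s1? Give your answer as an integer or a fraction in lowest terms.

5/9

Row minima are -13 and -8, so Alice's maximin is -8; column maxima are 8 and 7, so Bob's minimax is 7. These differ, so the equilibrium is in mixed strategies.
Let Bob play s1 with probability q. Alice is indifferent when 8q − 13(1−q) = −8q + 7(1−q), giving q = 5/9.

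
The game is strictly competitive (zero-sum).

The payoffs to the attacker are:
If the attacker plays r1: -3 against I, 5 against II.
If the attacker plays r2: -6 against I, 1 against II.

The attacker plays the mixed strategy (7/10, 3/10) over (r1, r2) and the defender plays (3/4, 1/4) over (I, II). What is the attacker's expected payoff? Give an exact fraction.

Against (3/4, 1/4), each row's expected payoff is r1: -1; r2: -17/4.
Taking the (7/10, 3/10)-weighted average: (7/10)·(-1) + (3/10)·(-17/4) = -79/40.

-79/40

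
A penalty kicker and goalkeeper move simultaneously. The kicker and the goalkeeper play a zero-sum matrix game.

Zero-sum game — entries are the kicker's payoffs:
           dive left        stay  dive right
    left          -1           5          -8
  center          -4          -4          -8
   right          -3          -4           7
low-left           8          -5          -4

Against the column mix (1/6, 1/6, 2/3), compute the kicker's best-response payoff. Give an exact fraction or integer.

left: (-1)·(1/6) + (5)·(1/6) + (-8)·(2/3) = -14/3.
center: (-4)·(1/6) + (-4)·(1/6) + (-8)·(2/3) = -20/3.
right: (-3)·(1/6) + (-4)·(1/6) + (7)·(2/3) = 7/2.
low-left: (8)·(1/6) + (-5)·(1/6) + (-4)·(2/3) = -13/6.
The best pure response is right with expected payoff 7/2.

7/2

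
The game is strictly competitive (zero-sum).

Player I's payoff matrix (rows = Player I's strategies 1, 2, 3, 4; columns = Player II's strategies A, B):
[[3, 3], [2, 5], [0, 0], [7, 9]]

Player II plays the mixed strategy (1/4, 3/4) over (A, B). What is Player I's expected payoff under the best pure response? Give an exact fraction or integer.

1: (3)·(1/4) + (3)·(3/4) = 3.
2: (2)·(1/4) + (5)·(3/4) = 17/4.
3: (0)·(1/4) + (0)·(3/4) = 0.
4: (7)·(1/4) + (9)·(3/4) = 17/2.
The best pure response is 4 with expected payoff 17/2.

17/2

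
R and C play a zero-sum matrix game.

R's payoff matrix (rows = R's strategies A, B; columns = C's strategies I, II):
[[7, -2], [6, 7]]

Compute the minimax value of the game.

Row minima are -2 and 6, so R's maximin is 6; column maxima are 7 and 7, so C's minimax is 7. These differ, so the equilibrium is in mixed strategies.
Let R play A with probability p. C is indifferent when 7p + 6(1−p) = −2p + 7(1−p), giving p = 1/10.
Let C play I with probability q. R is indifferent when 7q − 2(1−q) = 6q + 7(1−q), giving q = 9/10.
The value is 7·(9/10) + (-2)·(1/10) = 61/10.

61/10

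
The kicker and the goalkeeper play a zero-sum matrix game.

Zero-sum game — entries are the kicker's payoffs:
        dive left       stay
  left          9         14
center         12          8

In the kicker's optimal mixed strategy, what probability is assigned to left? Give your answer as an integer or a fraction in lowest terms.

Row minima are 9 and 8, so the kicker's maximin is 9; column maxima are 12 and 14, so the goalkeeper's minimax is 12. These differ, so the equilibrium is in mixed strategies.
Let the kicker play left with probability p. The goalkeeper is indifferent when 9p + 12(1−p) = 14p + 8(1−p), giving p = 4/9.

4/9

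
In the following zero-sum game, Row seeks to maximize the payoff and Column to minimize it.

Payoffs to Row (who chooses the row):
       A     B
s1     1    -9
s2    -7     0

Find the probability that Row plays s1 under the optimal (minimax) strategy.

Row minima are -9 and -7, so Row's maximin is -7; column maxima are 1 and 0, so Column's minimax is 0. These differ, so the equilibrium is in mixed strategies.
Let Row play s1 with probability p. Column is indifferent when p − 7(1−p) = −9p, giving p = 7/17.

7/17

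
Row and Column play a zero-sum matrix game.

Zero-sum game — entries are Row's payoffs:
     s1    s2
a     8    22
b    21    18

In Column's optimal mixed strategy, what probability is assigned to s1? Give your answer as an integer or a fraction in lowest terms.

Row minima are 8 and 18, so Row's maximin is 18; column maxima are 21 and 22, so Column's minimax is 21. These differ, so the equilibrium is in mixed strategies.
Let Column play s1 with probability q. Row is indifferent when 8q + 22(1−q) = 21q + 18(1−q), giving q = 4/17.

4/17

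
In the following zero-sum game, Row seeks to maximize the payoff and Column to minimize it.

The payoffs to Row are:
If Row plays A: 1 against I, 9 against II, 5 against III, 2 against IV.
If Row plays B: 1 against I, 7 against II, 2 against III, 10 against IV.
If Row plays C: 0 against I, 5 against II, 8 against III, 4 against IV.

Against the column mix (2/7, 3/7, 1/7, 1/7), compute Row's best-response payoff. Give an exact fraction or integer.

36/7

A: (1)·(2/7) + (9)·(3/7) + (5)·(1/7) + (2)·(1/7) = 36/7.
B: (1)·(2/7) + (7)·(3/7) + (2)·(1/7) + (10)·(1/7) = 5.
C: (0)·(2/7) + (5)·(3/7) + (8)·(1/7) + (4)·(1/7) = 27/7.
The best pure response is A with expected payoff 36/7.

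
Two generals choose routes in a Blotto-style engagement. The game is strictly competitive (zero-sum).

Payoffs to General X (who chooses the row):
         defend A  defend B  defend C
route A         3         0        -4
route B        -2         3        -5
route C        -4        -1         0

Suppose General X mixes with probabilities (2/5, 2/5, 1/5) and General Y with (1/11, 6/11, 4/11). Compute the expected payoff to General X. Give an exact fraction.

-4/5

Against (1/11, 6/11, 4/11), each row's expected payoff is route A: -13/11; route B: -4/11; route C: -10/11.
Taking the (2/5, 2/5, 1/5)-weighted average: (2/5)·(-13/11) + (2/5)·(-4/11) + (1/5)·(-10/11) = -4/5.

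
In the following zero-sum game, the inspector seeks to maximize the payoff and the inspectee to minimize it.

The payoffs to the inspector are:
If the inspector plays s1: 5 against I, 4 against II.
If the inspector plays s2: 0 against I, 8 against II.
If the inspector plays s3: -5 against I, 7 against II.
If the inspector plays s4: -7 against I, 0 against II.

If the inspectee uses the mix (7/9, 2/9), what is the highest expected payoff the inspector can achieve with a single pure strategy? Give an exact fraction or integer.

s1: (5)·(7/9) + (4)·(2/9) = 43/9.
s2: (0)·(7/9) + (8)·(2/9) = 16/9.
s3: (-5)·(7/9) + (7)·(2/9) = -7/3.
s4: (-7)·(7/9) + (0)·(2/9) = -49/9.
The best pure response is s1 with expected payoff 43/9.

43/9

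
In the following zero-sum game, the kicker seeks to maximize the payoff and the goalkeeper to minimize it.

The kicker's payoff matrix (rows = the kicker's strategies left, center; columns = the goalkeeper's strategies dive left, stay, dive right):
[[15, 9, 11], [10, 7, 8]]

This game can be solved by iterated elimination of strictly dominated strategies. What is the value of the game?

Row center is strictly dominated by row left (15>10, 9>7, 11>8); eliminate center.
Column dive right is strictly dominated by stay for the goalkeeper (9<11); eliminate dive right.
Column dive left is strictly dominated by stay for the goalkeeper (9<15); eliminate dive left.
Only (left, stay) remains, with payoff 9.

9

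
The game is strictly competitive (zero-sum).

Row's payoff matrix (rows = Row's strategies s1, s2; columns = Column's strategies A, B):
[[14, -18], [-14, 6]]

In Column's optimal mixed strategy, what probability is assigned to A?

6/13

Row minima are -18 and -14, so Row's maximin is -14; column maxima are 14 and 6, so Column's minimax is 6. These differ, so the equilibrium is in mixed strategies.
Let Column play A with probability q. Row is indifferent when 14q − 18(1−q) = −14q + 6(1−q), giving q = 6/13.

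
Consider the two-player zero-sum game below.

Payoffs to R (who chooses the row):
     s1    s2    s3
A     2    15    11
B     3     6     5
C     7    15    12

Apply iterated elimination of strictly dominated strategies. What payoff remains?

Row B is strictly dominated by row C (7>3, 15>6, 12>5); eliminate B.
Column s3 is strictly dominated by s1 for C (2<11, 7<12); eliminate s3.
Column s2 is strictly dominated by s1 for C (2<15, 7<15); eliminate s2.
Row A is strictly dominated by row C (7>2); eliminate A.
Only (C, s1) remains, with payoff 7.

7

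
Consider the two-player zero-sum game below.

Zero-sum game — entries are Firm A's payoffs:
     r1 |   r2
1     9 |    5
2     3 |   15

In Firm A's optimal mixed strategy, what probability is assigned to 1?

Row minima are 5 and 3, so Firm A's maximin is 5; column maxima are 9 and 15, so Firm B's minimax is 9. These differ, so the equilibrium is in mixed strategies.
Let Firm A play 1 with probability p. Firm B is indifferent when 9p + 3(1−p) = 5p + 15(1−p), giving p = 3/4.

3/4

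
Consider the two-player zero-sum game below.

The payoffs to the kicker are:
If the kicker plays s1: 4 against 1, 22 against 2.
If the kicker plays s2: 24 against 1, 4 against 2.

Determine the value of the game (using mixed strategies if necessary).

Row minima are 4 and 4, so the kicker's maximin is 4; column maxima are 24 and 22, so the goalkeeper's minimax is 22. These differ, so the equilibrium is in mixed strategies.
Let the kicker play s1 with probability p. The goalkeeper is indifferent when 4p + 24(1−p) = 22p + 4(1−p), giving p = 10/19.
Let the goalkeeper play 1 with probability q. The kicker is indifferent when 4q + 22(1−q) = 24q + 4(1−q), giving q = 9/19.
The value is 4·(9/19) + (22)·(10/19) = 256/19.

256/19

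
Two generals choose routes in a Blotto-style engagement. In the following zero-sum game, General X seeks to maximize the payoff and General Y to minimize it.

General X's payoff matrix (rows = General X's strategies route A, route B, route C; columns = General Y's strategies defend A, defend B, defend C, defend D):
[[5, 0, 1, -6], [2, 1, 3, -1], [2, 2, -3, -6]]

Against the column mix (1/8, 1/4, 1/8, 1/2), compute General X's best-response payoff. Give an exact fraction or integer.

3/8

route A: (5)·(1/8) + (0)·(1/4) + (1)·(1/8) + (-6)·(1/2) = -9/4.
route B: (2)·(1/8) + (1)·(1/4) + (3)·(1/8) + (-1)·(1/2) = 3/8.
route C: (2)·(1/8) + (2)·(1/4) + (-3)·(1/8) + (-6)·(1/2) = -21/8.
The best pure response is route B with expected payoff 3/8.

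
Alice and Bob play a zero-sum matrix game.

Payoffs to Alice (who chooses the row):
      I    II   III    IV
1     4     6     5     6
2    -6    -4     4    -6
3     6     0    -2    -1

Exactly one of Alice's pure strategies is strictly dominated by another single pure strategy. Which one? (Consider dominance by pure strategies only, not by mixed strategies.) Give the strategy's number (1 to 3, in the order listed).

Compare 2 with 1: 4 > -6, 6 > -4, 5 > 4, 6 > -6.
So 1 strictly dominates 2 for Alice; 2 is strictly dominated.

2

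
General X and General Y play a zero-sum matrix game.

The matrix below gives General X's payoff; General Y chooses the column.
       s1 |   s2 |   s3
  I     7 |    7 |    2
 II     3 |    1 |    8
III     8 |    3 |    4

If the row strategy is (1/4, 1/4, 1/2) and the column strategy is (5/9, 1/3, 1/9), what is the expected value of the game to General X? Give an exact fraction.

Against (5/9, 1/3, 1/9), each row's expected payoff is I: 58/9; II: 26/9; III: 53/9.
Taking the (1/4, 1/4, 1/2)-weighted average: (1/4)·(58/9) + (1/4)·(26/9) + (1/2)·(53/9) = 95/18.

95/18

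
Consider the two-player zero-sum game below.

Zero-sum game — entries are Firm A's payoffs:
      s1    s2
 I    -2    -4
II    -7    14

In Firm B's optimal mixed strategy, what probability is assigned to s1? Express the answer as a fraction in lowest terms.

18/23

Row minima are -4 and -7, so Firm A's maximin is -4; column maxima are -2 and 14, so Firm B's minimax is -2. These differ, so the equilibrium is in mixed strategies.
Let Firm B play s1 with probability q. Firm A is indifferent when −2q − 4(1−q) = −7q + 14(1−q), giving q = 18/23.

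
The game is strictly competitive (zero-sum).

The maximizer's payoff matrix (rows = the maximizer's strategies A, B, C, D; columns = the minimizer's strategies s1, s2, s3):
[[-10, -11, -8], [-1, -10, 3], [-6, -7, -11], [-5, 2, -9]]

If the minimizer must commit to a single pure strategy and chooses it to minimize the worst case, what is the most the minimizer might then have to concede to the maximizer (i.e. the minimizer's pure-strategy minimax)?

The worst case (largest entry) in each column is s1: -1, s2: 2, s3: 3.
The best (smallest) of these is -1.

-1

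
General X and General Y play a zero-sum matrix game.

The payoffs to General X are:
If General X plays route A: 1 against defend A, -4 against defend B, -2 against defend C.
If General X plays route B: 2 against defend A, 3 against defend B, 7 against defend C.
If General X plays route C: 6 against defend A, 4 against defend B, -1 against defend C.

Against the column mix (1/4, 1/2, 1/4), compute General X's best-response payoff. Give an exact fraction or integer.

route A: (1)·(1/4) + (-4)·(1/2) + (-2)·(1/4) = -9/4.
route B: (2)·(1/4) + (3)·(1/2) + (7)·(1/4) = 15/4.
route C: (6)·(1/4) + (4)·(1/2) + (-1)·(1/4) = 13/4.
The best pure response is route B with expected payoff 15/4.

15/4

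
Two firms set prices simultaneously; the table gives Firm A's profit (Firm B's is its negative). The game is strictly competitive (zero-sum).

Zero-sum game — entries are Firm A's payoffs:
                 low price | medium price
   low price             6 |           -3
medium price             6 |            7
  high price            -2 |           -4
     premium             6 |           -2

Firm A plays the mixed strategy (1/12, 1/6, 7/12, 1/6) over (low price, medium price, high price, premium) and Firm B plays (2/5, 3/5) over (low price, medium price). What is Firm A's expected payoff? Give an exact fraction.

Against (2/5, 3/5), each row's expected payoff is low price: 3/5; medium price: 33/5; high price: -16/5; premium: 6/5.
Taking the (1/12, 1/6, 7/12, 1/6)-weighted average: (1/12)·(3/5) + (1/6)·(33/5) + (7/12)·(-16/5) + (1/6)·(6/5) = -31/60.

-31/60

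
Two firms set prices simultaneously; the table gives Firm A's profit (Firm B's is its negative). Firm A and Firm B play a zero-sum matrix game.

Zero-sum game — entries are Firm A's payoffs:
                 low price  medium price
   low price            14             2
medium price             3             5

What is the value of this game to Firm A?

32/7

Row minima are 2 and 3, so Firm A's maximin is 3; column maxima are 14 and 5, so Firm B's minimax is 5. These differ, so the equilibrium is in mixed strategies.
Let Firm A play low price with probability p. Firm B is indifferent when 14p + 3(1−p) = 2p + 5(1−p), giving p = 1/7.
Let Firm B play low price with probability q. Firm A is indifferent when 14q + 2(1−q) = 3q + 5(1−q), giving q = 3/14.
The value is 14·(3/14) + (2)·(11/14) = 32/7.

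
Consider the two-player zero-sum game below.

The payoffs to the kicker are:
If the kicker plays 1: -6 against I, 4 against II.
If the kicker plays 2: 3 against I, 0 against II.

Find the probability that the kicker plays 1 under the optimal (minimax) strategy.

3/13

Row minima are -6 and 0, so the kicker's maximin is 0; column maxima are 3 and 4, so the goalkeeper's minimax is 3. These differ, so the equilibrium is in mixed strategies.
Let the kicker play 1 with probability p. The goalkeeper is indifferent when −6p + 3(1−p) = 4p, giving p = 3/13.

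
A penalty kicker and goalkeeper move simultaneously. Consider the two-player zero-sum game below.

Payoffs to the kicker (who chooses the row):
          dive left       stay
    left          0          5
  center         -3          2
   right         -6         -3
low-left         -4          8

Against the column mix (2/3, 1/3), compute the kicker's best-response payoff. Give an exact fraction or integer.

left: (0)·(2/3) + (5)·(1/3) = 5/3.
center: (-3)·(2/3) + (2)·(1/3) = -4/3.
right: (-6)·(2/3) + (-3)·(1/3) = -5.
low-left: (-4)·(2/3) + (8)·(1/3) = 0.
The best pure response is left with expected payoff 5/3.

5/3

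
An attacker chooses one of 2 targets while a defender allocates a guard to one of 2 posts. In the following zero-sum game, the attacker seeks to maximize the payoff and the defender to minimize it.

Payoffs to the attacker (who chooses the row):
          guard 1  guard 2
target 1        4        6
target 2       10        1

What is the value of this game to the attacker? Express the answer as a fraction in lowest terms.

56/11

Row minima are 4 and 1, so the attacker's maximin is 4; column maxima are 10 and 6, so the defender's minimax is 6. These differ, so the equilibrium is in mixed strategies.
Let the attacker play target 1 with probability p. The defender is indifferent when 4p + 10(1−p) = 6p + (1−p), giving p = 9/11.
Let the defender play guard 1 with probability q. The attacker is indifferent when 4q + 6(1−q) = 10q + (1−q), giving q = 5/11.
The value is 4·(5/11) + (6)·(6/11) = 56/11.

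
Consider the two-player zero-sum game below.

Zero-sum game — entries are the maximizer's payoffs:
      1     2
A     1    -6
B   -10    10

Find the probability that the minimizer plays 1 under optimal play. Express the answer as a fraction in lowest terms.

Row minima are -6 and -10, so the maximizer's maximin is -6; column maxima are 1 and 10, so the minimizer's minimax is 1. These differ, so the equilibrium is in mixed strategies.
Let the minimizer play 1 with probability q. The maximizer is indifferent when q − 6(1−q) = −10q + 10(1−q), giving q = 16/27.

16/27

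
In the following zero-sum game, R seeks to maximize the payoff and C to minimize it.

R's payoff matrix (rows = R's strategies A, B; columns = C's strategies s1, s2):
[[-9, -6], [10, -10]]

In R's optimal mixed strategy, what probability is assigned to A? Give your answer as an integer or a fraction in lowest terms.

Row minima are -9 and -10, so R's maximin is -9; column maxima are 10 and -6, so C's minimax is -6. These differ, so the equilibrium is in mixed strategies.
Let R play A with probability p. C is indifferent when −9p + 10(1−p) = −6p − 10(1−p), giving p = 20/23.

20/23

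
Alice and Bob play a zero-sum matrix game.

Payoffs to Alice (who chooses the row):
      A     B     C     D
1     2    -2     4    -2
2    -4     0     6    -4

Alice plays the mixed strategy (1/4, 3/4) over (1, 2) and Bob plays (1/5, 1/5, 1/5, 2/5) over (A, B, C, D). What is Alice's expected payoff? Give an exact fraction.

Against (1/5, 1/5, 1/5, 2/5), each row's expected payoff is 1: 0; 2: -6/5.
Taking the (1/4, 3/4)-weighted average: (1/4)·(0) + (3/4)·(-6/5) = -9/10.

-9/10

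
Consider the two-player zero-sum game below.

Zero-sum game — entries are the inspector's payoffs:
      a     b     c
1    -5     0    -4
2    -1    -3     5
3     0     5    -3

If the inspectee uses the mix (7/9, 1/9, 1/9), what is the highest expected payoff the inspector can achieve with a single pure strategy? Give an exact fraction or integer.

2/9

1: (-5)·(7/9) + (0)·(1/9) + (-4)·(1/9) = -13/3.
2: (-1)·(7/9) + (-3)·(1/9) + (5)·(1/9) = -5/9.
3: (0)·(7/9) + (5)·(1/9) + (-3)·(1/9) = 2/9.
The best pure response is 3 with expected payoff 2/9.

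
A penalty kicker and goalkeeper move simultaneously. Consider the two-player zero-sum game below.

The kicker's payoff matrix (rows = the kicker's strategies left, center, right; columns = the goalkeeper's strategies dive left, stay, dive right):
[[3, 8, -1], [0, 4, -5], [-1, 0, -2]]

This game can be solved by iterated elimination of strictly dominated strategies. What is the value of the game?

Column stay is strictly dominated by dive left for the goalkeeper (3<8, 0<4, -1<0); eliminate stay.
Row right is strictly dominated by row left (3>-1, -1>-2); eliminate right.
Row center is strictly dominated by row left (3>0, -1>-5); eliminate center.
Column dive left is strictly dominated by dive right for the goalkeeper (-1<3); eliminate dive left.
Only (left, dive right) remains, with payoff -1.

-1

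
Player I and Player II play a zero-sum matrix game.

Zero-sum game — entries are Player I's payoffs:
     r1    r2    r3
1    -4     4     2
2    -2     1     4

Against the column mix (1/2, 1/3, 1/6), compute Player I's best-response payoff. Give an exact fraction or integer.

0

1: (-4)·(1/2) + (4)·(1/3) + (2)·(1/6) = -1/3.
2: (-2)·(1/2) + (1)·(1/3) + (4)·(1/6) = 0.
The best pure response is 2 with expected payoff 0.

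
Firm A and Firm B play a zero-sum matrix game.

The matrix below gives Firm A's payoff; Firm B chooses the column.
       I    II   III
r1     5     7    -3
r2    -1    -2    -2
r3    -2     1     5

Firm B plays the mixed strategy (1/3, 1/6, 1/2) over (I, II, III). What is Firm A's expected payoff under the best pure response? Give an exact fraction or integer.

r1: (5)·(1/3) + (7)·(1/6) + (-3)·(1/2) = 4/3.
r2: (-1)·(1/3) + (-2)·(1/6) + (-2)·(1/2) = -5/3.
r3: (-2)·(1/3) + (1)·(1/6) + (5)·(1/2) = 2.
The best pure response is r3 with expected payoff 2.

2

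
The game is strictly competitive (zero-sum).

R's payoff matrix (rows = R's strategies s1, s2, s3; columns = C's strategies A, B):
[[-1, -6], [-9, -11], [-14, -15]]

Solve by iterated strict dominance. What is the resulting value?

Row s2 is strictly dominated by row s1 (-1>-9, -6>-11); eliminate s2.
Row s3 is strictly dominated by row s1 (-1>-14, -6>-15); eliminate s3.
Column A is strictly dominated by B for C (-6<-1); eliminate A.
Only (s1, B) remains, with payoff -6.

-6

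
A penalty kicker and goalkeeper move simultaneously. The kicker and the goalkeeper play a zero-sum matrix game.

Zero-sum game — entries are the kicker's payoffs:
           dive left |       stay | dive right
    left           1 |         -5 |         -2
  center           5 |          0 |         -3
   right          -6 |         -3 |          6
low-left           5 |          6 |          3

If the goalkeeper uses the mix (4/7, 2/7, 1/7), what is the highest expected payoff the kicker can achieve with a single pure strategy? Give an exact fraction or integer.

5

left: (1)·(4/7) + (-5)·(2/7) + (-2)·(1/7) = -8/7.
center: (5)·(4/7) + (0)·(2/7) + (-3)·(1/7) = 17/7.
right: (-6)·(4/7) + (-3)·(2/7) + (6)·(1/7) = -24/7.
low-left: (5)·(4/7) + (6)·(2/7) + (3)·(1/7) = 5.
The best pure response is low-left with expected payoff 5.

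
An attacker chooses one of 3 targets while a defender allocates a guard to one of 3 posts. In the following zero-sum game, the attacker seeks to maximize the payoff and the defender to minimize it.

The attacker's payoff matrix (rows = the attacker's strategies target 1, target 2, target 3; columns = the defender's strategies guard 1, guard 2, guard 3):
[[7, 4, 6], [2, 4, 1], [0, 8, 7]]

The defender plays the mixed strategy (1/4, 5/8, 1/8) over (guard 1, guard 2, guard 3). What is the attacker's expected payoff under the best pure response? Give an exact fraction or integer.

target 1: (7)·(1/4) + (4)·(5/8) + (6)·(1/8) = 5.
target 2: (2)·(1/4) + (4)·(5/8) + (1)·(1/8) = 25/8.
target 3: (0)·(1/4) + (8)·(5/8) + (7)·(1/8) = 47/8.
The best pure response is target 3 with expected payoff 47/8.

47/8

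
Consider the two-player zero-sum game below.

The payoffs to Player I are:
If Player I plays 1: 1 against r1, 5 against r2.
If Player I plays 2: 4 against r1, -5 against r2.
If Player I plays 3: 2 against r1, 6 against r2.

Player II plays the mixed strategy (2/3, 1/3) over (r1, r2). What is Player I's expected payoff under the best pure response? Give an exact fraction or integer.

10/3

1: (1)·(2/3) + (5)·(1/3) = 7/3.
2: (4)·(2/3) + (-5)·(1/3) = 1.
3: (2)·(2/3) + (6)·(1/3) = 10/3.
The best pure response is 3 with expected payoff 10/3.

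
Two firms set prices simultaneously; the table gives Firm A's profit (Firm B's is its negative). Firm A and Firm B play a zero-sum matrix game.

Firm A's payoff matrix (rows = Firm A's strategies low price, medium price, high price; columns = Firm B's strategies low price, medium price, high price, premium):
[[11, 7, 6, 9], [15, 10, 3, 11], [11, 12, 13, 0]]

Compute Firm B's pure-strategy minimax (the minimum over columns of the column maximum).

11

The worst case (largest entry) in each column is low price: 15, medium price: 12, high price: 13, premium: 11.
The best (smallest) of these is 11.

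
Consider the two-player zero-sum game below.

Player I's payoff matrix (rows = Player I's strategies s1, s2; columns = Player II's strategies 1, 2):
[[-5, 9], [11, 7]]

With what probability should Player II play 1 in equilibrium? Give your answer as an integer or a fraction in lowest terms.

Row minima are -5 and 7, so Player I's maximin is 7; column maxima are 11 and 9, so Player II's minimax is 9. These differ, so the equilibrium is in mixed strategies.
Let Player II play 1 with probability q. Player I is indifferent when −5q + 9(1−q) = 11q + 7(1−q), giving q = 1/9.

1/9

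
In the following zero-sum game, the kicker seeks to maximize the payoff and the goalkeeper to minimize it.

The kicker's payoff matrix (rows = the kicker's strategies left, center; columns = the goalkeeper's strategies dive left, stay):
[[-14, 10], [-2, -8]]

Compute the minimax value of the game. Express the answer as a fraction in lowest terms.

Row minima are -14 and -8, so the kicker's maximin is -8; column maxima are -2 and 10, so the goalkeeper's minimax is -2. These differ, so the equilibrium is in mixed strategies.
Let the kicker play left with probability p. The goalkeeper is indifferent when −14p − 2(1−p) = 10p − 8(1−p), giving p = 1/5.
Let the goalkeeper play dive left with probability q. The kicker is indifferent when −14q + 10(1−q) = −2q − 8(1−q), giving q = 3/5.
The value is -14·(3/5) + (10)·(2/5) = -22/5.

-22/5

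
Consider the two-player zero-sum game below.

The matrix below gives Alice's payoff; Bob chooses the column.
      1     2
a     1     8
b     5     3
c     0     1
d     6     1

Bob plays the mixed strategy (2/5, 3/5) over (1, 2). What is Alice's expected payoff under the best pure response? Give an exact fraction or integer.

26/5

a: (1)·(2/5) + (8)·(3/5) = 26/5.
b: (5)·(2/5) + (3)·(3/5) = 19/5.
c: (0)·(2/5) + (1)·(3/5) = 3/5.
d: (6)·(2/5) + (1)·(3/5) = 3.
The best pure response is a with expected payoff 26/5.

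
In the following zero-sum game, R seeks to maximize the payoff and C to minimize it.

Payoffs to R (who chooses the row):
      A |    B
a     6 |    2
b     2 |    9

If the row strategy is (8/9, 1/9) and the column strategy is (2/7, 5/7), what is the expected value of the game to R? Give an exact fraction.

25/7

Against (2/7, 5/7), each row's expected payoff is a: 22/7; b: 7.
Taking the (8/9, 1/9)-weighted average: (8/9)·(22/7) + (1/9)·(7) = 25/7.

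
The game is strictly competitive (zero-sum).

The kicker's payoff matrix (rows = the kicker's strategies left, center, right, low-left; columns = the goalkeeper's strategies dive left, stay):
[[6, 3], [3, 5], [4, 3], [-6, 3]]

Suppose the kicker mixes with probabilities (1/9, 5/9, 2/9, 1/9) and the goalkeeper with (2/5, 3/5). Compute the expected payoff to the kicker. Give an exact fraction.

157/45

Against (2/5, 3/5), each row's expected payoff is left: 21/5; center: 21/5; right: 17/5; low-left: -3/5.
Taking the (1/9, 5/9, 2/9, 1/9)-weighted average: (1/9)·(21/5) + (5/9)·(21/5) + (2/9)·(17/5) + (1/9)·(-3/5) = 157/45.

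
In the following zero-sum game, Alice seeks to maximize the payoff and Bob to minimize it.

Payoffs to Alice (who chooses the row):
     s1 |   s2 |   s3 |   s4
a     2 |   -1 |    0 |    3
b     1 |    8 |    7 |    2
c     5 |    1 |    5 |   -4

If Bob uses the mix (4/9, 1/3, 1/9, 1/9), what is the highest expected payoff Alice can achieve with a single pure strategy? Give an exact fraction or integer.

37/9

a: (2)·(4/9) + (-1)·(1/3) + (0)·(1/9) + (3)·(1/9) = 8/9.
b: (1)·(4/9) + (8)·(1/3) + (7)·(1/9) + (2)·(1/9) = 37/9.
c: (5)·(4/9) + (1)·(1/3) + (5)·(1/9) + (-4)·(1/9) = 8/3.
The best pure response is b with expected payoff 37/9.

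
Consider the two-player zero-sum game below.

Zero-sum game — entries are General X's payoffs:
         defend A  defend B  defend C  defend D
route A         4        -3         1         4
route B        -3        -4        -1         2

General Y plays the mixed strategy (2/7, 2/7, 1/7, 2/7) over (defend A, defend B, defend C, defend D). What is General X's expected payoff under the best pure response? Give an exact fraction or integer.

route A: (4)·(2/7) + (-3)·(2/7) + (1)·(1/7) + (4)·(2/7) = 11/7.
route B: (-3)·(2/7) + (-4)·(2/7) + (-1)·(1/7) + (2)·(2/7) = -11/7.
The best pure response is route A with expected payoff 11/7.

11/7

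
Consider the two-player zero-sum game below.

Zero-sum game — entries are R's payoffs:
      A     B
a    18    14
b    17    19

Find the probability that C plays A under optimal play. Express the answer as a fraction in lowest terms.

5/6

Row minima are 14 and 17, so R's maximin is 17; column maxima are 18 and 19, so C's minimax is 18. These differ, so the equilibrium is in mixed strategies.
Let C play A with probability q. R is indifferent when 18q + 14(1−q) = 17q + 19(1−q), giving q = 5/6.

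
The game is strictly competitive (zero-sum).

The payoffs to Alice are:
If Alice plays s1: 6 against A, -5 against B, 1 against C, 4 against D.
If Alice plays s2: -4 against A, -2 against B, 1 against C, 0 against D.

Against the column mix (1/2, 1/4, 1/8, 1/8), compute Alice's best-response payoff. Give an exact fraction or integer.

19/8

s1: (6)·(1/2) + (-5)·(1/4) + (1)·(1/8) + (4)·(1/8) = 19/8.
s2: (-4)·(1/2) + (-2)·(1/4) + (1)·(1/8) + (0)·(1/8) = -19/8.
The best pure response is s1 with expected payoff 19/8.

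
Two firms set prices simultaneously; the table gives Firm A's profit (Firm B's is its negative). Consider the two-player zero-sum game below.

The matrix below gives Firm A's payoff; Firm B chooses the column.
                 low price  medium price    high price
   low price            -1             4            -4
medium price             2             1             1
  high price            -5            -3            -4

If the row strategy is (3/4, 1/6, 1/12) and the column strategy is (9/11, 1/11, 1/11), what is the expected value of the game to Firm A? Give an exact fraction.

-31/44

Against (9/11, 1/11, 1/11), each row's expected payoff is low price: -9/11; medium price: 20/11; high price: -52/11.
Taking the (3/4, 1/6, 1/12)-weighted average: (3/4)·(-9/11) + (1/6)·(20/11) + (1/12)·(-52/11) = -31/44.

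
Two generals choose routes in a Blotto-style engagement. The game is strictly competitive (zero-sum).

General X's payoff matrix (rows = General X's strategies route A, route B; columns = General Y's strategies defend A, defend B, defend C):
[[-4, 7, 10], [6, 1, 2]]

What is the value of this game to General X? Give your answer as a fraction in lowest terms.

23/8

Column defend C is strictly dominated by defend B for General Y (it gives General X more in every row).
The remaining 2×2 game on (route A, route B) × (defend A, defend B) has no saddle point. Let General X play route A with probability p; indifference gives −4p + 6(1−p) = 7p + (1−p), so p = 5/16.
Similarly General Y's optimal q on defend A is 3/8, and the value is -4·(3/8) + (7)·(5/8) = 23/8.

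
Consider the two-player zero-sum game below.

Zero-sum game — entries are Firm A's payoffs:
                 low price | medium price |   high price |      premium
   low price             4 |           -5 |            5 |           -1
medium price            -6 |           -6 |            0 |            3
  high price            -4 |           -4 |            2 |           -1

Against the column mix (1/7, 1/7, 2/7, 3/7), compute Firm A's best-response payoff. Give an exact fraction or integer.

6/7

low price: (4)·(1/7) + (-5)·(1/7) + (5)·(2/7) + (-1)·(3/7) = 6/7.
medium price: (-6)·(1/7) + (-6)·(1/7) + (0)·(2/7) + (3)·(3/7) = -3/7.
high price: (-4)·(1/7) + (-4)·(1/7) + (2)·(2/7) + (-1)·(3/7) = -1.
The best pure response is low price with expected payoff 6/7.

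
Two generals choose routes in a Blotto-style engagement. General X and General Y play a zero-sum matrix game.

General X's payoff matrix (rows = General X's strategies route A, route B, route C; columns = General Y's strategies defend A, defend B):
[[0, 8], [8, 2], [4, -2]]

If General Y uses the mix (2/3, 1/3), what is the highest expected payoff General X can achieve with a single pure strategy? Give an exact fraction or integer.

6

route A: (0)·(2/3) + (8)·(1/3) = 8/3.
route B: (8)·(2/3) + (2)·(1/3) = 6.
route C: (4)·(2/3) + (-2)·(1/3) = 2.
The best pure response is route B with expected payoff 6.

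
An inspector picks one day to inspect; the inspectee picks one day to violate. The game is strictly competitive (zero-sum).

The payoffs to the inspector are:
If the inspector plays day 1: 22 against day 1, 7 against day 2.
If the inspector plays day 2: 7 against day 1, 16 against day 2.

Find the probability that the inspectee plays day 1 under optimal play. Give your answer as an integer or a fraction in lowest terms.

Row minima are 7 and 7, so the inspector's maximin is 7; column maxima are 22 and 16, so the inspectee's minimax is 16. These differ, so the equilibrium is in mixed strategies.
Let the inspectee play day 1 with probability q. The inspector is indifferent when 22q + 7(1−q) = 7q + 16(1−q), giving q = 3/8.

3/8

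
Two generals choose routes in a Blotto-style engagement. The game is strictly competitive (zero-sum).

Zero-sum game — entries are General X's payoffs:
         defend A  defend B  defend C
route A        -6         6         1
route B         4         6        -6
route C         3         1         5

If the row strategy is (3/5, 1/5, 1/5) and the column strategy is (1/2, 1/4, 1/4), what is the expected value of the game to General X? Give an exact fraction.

1/4

Against (1/2, 1/4, 1/4), each row's expected payoff is route A: -5/4; route B: 2; route C: 3.
Taking the (3/5, 1/5, 1/5)-weighted average: (3/5)·(-5/4) + (1/5)·(2) + (1/5)·(3) = 1/4.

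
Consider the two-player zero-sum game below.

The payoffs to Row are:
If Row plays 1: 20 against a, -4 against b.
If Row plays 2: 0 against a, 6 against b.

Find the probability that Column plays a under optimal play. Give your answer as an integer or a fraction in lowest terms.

Row minima are -4 and 0, so Row's maximin is 0; column maxima are 20 and 6, so Column's minimax is 6. These differ, so the equilibrium is in mixed strategies.
Let Column play a with probability q. Row is indifferent when 20q − 4(1−q) = 6(1−q), giving q = 1/3.

1/3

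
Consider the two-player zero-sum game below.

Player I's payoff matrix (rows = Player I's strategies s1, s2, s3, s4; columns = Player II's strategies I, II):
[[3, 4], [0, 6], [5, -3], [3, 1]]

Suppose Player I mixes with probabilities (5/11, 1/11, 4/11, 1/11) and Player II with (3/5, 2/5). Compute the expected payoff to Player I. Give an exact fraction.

Against (3/5, 2/5), each row's expected payoff is s1: 17/5; s2: 12/5; s3: 9/5; s4: 11/5.
Taking the (5/11, 1/11, 4/11, 1/11)-weighted average: (5/11)·(17/5) + (1/11)·(12/5) + (4/11)·(9/5) + (1/11)·(11/5) = 144/55.

144/55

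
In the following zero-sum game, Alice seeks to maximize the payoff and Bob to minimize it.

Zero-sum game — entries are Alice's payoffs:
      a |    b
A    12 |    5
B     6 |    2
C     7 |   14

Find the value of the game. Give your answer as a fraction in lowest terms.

Row B is strictly dominated by row A, so Alice never plays it.
The remaining 2×2 game on (A, C) × (a, b) has no saddle point. Let Alice play A with probability p; indifference gives 12p + 7(1−p) = 5p + 14(1−p), so p = 1/2.
Similarly Bob's optimal q on a is 9/14, and the value is 12·(9/14) + (5)·(5/14) = 19/2.

19/2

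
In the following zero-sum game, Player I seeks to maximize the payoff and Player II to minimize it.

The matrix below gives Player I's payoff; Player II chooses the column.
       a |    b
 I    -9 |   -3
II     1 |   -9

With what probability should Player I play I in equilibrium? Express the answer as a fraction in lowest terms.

5/8

Row minima are -9 and -9, so Player I's maximin is -9; column maxima are 1 and -3, so Player II's minimax is -3. These differ, so the equilibrium is in mixed strategies.
Let Player I play I with probability p. Player II is indifferent when −9p + (1−p) = −3p − 9(1−p), giving p = 5/8.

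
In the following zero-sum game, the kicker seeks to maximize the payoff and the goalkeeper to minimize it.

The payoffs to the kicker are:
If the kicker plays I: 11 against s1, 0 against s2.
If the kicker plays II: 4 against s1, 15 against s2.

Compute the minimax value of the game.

Row minima are 0 and 4, so the kicker's maximin is 4; column maxima are 11 and 15, so the goalkeeper's minimax is 11. These differ, so the equilibrium is in mixed strategies.
Let the kicker play I with probability p. The goalkeeper is indifferent when 11p + 4(1−p) = 15(1−p), giving p = 1/2.
Let the goalkeeper play s1 with probability q. The kicker is indifferent when 11q = 4q + 15(1−q), giving q = 15/22.
The value is 11·(15/22) + (0)·(7/22) = 15/2.

15/2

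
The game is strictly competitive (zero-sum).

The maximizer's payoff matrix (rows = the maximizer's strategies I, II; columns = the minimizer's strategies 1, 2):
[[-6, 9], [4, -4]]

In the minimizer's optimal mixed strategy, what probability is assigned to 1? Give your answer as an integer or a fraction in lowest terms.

Row minima are -6 and -4, so the maximizer's maximin is -4; column maxima are 4 and 9, so the minimizer's minimax is 4. These differ, so the equilibrium is in mixed strategies.
Let the minimizer play 1 with probability q. The maximizer is indifferent when −6q + 9(1−q) = 4q − 4(1−q), giving q = 13/23.

13/23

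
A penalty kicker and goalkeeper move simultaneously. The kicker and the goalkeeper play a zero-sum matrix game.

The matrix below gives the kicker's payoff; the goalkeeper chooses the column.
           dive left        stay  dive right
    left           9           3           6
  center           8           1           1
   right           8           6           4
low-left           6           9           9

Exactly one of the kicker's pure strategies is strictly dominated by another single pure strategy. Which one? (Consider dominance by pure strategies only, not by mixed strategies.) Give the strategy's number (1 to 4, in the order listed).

Compare center with left: 9 > 8, 3 > 1, 6 > 1.
So left strictly dominates center for the kicker; center is strictly dominated.

2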